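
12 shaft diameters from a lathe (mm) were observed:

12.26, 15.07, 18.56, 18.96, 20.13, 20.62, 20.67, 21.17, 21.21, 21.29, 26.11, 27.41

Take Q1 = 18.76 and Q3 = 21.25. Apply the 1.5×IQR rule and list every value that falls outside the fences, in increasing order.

12.26, 26.11, 27.41

IQR = Q3 − Q1 = 21.25 − 18.76 = 2.49.
Lower fence = Q1 − 1.5·IQR = 18.76 − 3.735 = 15.025.
Upper fence = Q3 + 1.5·IQR = 21.25 + 3.735 = 24.985.
12.26 < 15.025 → outlier.
26.11 > 24.985 → outlier.
27.41 > 24.985 → outlier.
All remaining values lie within [15.025, 24.985].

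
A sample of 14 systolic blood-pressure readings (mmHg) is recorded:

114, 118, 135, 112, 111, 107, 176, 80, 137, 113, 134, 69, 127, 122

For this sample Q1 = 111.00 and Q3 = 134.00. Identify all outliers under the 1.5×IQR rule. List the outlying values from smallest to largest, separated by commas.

69, 176

IQR = Q3 − Q1 = 134.00 − 111.00 = 23.00.
Lower fence = Q1 − 1.5·IQR = 111.00 − 34.50 = 76.50.
Upper fence = Q3 + 1.5·IQR = 134.00 + 34.50 = 168.50.
69 < 76.50 → outlier.
176 > 168.50 → outlier.
All remaining values lie within [76.50, 168.50].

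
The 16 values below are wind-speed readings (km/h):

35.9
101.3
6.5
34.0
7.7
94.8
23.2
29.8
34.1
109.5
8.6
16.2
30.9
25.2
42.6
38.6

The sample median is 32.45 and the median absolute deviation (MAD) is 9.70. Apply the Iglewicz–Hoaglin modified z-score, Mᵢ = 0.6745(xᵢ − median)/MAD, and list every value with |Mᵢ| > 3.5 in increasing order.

|Mᵢ| > 3.5 ⇔ |xᵢ − 32.45| > 3.5·9.70/0.6745 = 50.33.
So outliers lie outside [-17.88, 82.78].
94.8: M = 4.34 → outlier.
101.3: M = 4.79 → outlier.
109.5: M = 5.36 → outlier.

94.8, 101.3, 109.5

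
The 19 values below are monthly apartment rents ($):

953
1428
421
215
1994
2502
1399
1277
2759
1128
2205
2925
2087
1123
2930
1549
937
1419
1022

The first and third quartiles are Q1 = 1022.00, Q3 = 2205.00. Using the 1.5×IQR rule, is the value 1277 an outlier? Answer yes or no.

no

IQR = Q3 − Q1 = 2205.00 − 1022.00 = 1183.00.
Lower fence = Q1 − 1.5·IQR = 1022.00 − 1774.50 = -752.50.
Upper fence = Q3 + 1.5·IQR = 2205.00 + 1774.50 = 3979.50.
1277 lies within [-752.50, 3979.50].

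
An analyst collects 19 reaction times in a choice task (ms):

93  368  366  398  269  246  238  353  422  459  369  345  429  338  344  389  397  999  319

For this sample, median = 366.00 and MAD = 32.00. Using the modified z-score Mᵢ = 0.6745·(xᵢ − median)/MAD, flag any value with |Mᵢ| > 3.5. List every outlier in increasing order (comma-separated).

93, 999

|Mᵢ| > 3.5 ⇔ |xᵢ − 366.00| > 3.5·32.00/0.6745 = 166.05.
So outliers lie outside [199.95, 532.05].
93: M = -5.75 → outlier.
999: M = 13.34 → outlier.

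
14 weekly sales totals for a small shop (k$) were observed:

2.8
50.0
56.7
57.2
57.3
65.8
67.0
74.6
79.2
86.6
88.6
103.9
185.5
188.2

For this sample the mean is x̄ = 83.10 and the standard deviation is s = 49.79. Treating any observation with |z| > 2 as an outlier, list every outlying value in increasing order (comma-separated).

Cutoffs at x̄ ± 2s: 83.10 ± 2·49.79 = [-16.48, 182.68].
185.5: z = 2.06, |z| > 2 → outlier.
188.2: z = 2.11, |z| > 2 → outlier.
Every other value lies within [-16.48, 182.68].

185.5, 188.2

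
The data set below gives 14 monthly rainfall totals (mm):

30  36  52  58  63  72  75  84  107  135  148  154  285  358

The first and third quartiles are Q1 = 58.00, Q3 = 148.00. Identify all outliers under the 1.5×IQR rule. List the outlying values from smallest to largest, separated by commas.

IQR = Q3 − Q1 = 148.00 − 58.00 = 90.00.
Lower fence = Q1 − 1.5·IQR = 58.00 − 135.00 = -77.00.
Upper fence = Q3 + 1.5·IQR = 148.00 + 135.00 = 283.00.
285 > 283.00 → outlier.
358 > 283.00 → outlier.
All remaining values lie within [-77.00, 283.00].

285, 358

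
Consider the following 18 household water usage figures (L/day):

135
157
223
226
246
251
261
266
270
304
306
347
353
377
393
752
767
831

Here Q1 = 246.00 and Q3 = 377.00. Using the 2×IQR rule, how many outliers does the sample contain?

IQR = 131.00; fences at 246.00 − 262.00 = -16.00 and 377.00 + 262.00 = 639.00.
Outside the cutoffs: 752, 767, 831.

3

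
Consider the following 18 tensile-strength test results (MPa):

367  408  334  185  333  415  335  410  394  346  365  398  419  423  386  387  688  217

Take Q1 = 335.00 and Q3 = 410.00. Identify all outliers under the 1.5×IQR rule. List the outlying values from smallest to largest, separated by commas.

IQR = Q3 − Q1 = 410.00 − 335.00 = 75.00.
Lower fence = Q1 − 1.5·IQR = 335.00 − 112.50 = 222.50.
Upper fence = Q3 + 1.5·IQR = 410.00 + 112.50 = 522.50.
185 < 222.50 → outlier.
217 < 222.50 → outlier.
688 > 522.50 → outlier.
All remaining values lie within [222.50, 522.50].

185, 217, 688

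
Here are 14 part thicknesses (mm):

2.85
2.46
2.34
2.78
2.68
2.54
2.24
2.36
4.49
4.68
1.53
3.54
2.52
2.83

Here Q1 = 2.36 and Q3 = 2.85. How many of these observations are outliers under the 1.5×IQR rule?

IQR = 0.49; fences at 2.36 − 0.735 = 1.625 and 2.85 + 0.735 = 3.585.
Outside the cutoffs: 1.53, 4.49, 4.68.

3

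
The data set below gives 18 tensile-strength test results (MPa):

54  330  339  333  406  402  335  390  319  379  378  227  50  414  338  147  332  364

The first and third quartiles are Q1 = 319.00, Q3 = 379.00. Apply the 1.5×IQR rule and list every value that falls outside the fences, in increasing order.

IQR = Q3 − Q1 = 379.00 − 319.00 = 60.00.
Lower fence = Q1 − 1.5·IQR = 319.00 − 90.00 = 229.00.
Upper fence = Q3 + 1.5·IQR = 379.00 + 90.00 = 469.00.
50 < 229.00 → outlier.
54 < 229.00 → outlier.
147 < 229.00 → outlier.
227 < 229.00 → outlier.
All remaining values lie within [229.00, 469.00].

50, 54, 147, 227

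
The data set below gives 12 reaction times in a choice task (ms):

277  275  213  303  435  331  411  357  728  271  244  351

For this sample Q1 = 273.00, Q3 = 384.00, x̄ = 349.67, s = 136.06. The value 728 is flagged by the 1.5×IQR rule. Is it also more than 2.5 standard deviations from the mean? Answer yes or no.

yes

z = (728 − 349.67) / 136.06 = 2.78.
|z| = 2.78 > 2.5.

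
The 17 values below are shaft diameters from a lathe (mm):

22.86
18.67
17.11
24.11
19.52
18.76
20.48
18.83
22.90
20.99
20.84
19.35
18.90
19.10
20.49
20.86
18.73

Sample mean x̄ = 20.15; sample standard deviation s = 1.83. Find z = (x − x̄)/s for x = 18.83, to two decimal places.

z = (18.83 − 20.15) / 1.83 = -0.72.

-0.72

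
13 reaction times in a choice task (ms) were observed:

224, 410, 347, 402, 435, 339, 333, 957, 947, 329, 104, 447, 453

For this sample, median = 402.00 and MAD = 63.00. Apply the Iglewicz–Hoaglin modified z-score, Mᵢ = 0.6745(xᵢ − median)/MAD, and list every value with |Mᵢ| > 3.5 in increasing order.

947, 957

|Mᵢ| > 3.5 ⇔ |xᵢ − 402.00| > 3.5·63.00/0.6745 = 326.91.
So outliers lie outside [75.09, 728.91].
947: M = 5.83 → outlier.
957: M = 5.94 → outlier.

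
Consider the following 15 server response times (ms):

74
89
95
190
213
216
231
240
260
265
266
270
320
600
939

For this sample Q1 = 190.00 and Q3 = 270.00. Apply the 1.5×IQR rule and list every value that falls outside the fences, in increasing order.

IQR = Q3 − Q1 = 270.00 − 190.00 = 80.00.
Lower fence = Q1 − 1.5·IQR = 190.00 − 120.00 = 70.00.
Upper fence = Q3 + 1.5·IQR = 270.00 + 120.00 = 390.00.
600 > 390.00 → outlier.
939 > 390.00 → outlier.
All remaining values lie within [70.00, 390.00].

600, 939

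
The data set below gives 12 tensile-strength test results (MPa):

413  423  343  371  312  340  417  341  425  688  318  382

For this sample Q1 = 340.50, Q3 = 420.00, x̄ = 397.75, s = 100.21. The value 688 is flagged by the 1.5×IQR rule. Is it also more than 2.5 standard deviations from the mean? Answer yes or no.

z = (688 − 397.75) / 100.21 = 2.90.
|z| = 2.90 > 2.5.

yes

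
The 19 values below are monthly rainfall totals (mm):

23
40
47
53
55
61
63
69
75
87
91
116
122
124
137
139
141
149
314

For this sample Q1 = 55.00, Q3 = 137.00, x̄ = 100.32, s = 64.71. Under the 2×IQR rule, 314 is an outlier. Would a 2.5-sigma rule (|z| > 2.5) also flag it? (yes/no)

yes

z = (314 − 100.32) / 64.71 = 3.30.
|z| = 3.30 > 2.5.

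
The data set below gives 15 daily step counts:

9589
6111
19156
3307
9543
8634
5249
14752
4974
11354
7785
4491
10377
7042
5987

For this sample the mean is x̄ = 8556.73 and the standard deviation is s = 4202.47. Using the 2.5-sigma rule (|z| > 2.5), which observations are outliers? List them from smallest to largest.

Cutoffs at x̄ ± 2.5s: 8556.73 ± 2.5·4202.47 = [-1949.445, 19062.905].
19156: z = 2.52, |z| > 2.5 → outlier.
Every other value lies within [-1949.445, 19062.905].

19156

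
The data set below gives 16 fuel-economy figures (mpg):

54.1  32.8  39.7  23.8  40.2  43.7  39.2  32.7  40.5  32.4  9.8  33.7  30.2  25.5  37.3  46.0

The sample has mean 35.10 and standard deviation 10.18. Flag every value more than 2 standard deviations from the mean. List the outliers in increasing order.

Cutoffs at x̄ ± 2s: 35.10 ± 2·10.18 = [14.74, 55.46].
9.8: z = -2.49, |z| > 2 → outlier.
Every other value lies within [14.74, 55.46].

9.8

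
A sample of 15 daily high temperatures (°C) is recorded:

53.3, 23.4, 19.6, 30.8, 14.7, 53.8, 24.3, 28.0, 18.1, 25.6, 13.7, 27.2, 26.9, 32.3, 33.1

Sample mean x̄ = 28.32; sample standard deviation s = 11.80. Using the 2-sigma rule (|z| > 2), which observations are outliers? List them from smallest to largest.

53.3, 53.8

Cutoffs at x̄ ± 2s: 28.32 ± 2·11.80 = [4.72, 51.92].
53.3: z = 2.12, |z| > 2 → outlier.
53.8: z = 2.16, |z| > 2 → outlier.
Every other value lies within [4.72, 51.92].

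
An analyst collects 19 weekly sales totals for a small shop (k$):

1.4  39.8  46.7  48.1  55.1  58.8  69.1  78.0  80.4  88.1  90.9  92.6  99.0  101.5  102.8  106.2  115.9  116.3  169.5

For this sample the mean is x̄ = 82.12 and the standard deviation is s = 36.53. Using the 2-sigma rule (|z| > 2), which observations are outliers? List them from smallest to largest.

Cutoffs at x̄ ± 2s: 82.12 ± 2·36.53 = [9.06, 155.18].
1.4: z = -2.21, |z| > 2 → outlier.
169.5: z = 2.39, |z| > 2 → outlier.
Every other value lies within [9.06, 155.18].

1.4, 169.5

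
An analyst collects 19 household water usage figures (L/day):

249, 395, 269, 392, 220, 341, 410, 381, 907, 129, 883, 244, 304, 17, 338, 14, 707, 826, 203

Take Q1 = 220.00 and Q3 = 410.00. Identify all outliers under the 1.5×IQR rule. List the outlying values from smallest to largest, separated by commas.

IQR = Q3 − Q1 = 410.00 − 220.00 = 190.00.
Lower fence = Q1 − 1.5·IQR = 220.00 − 285.00 = -65.00.
Upper fence = Q3 + 1.5·IQR = 410.00 + 285.00 = 695.00.
707 > 695.00 → outlier.
826 > 695.00 → outlier.
883 > 695.00 → outlier.
907 > 695.00 → outlier.
All remaining values lie within [-65.00, 695.00].

707, 826, 883, 907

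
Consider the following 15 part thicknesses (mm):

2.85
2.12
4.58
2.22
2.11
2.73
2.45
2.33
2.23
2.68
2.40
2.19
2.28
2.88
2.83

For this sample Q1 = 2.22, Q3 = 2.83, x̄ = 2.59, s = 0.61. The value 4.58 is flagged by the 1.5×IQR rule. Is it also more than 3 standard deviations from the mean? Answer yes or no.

yes

z = (4.58 − 2.59) / 0.61 = 3.26.
|z| = 3.26 > 3.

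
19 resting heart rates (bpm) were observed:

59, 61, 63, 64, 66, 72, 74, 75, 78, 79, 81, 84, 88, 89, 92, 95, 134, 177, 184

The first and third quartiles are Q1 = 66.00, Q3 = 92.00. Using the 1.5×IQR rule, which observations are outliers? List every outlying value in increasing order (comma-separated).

IQR = Q3 − Q1 = 92.00 − 66.00 = 26.00.
Lower fence = Q1 − 1.5·IQR = 66.00 − 39.00 = 27.00.
Upper fence = Q3 + 1.5·IQR = 92.00 + 39.00 = 131.00.
134 > 131.00 → outlier.
177 > 131.00 → outlier.
184 > 131.00 → outlier.
All remaining values lie within [27.00, 131.00].

134, 177, 184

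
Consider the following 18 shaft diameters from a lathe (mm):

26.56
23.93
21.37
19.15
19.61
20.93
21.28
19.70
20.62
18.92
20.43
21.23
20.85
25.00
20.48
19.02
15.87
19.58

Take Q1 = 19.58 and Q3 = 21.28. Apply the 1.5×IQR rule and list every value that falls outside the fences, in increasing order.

IQR = Q3 − Q1 = 21.28 − 19.58 = 1.70.
Lower fence = Q1 − 1.5·IQR = 19.58 − 2.55 = 17.03.
Upper fence = Q3 + 1.5·IQR = 21.28 + 2.55 = 23.83.
15.87 < 17.03 → outlier.
23.93 > 23.83 → outlier.
25.00 > 23.83 → outlier.
26.56 > 23.83 → outlier.
All remaining values lie within [17.03, 23.83].

15.87, 23.93, 25.00, 26.56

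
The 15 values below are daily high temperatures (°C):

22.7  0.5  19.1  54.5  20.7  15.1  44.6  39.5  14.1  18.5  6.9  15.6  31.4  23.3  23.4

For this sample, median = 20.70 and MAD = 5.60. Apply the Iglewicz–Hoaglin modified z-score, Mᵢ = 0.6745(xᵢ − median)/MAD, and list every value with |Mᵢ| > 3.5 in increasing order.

54.5

|Mᵢ| > 3.5 ⇔ |xᵢ − 20.70| > 3.5·5.60/0.6745 = 29.06.
So outliers lie outside [-8.36, 49.76].
54.5: M = 4.07 → outlier.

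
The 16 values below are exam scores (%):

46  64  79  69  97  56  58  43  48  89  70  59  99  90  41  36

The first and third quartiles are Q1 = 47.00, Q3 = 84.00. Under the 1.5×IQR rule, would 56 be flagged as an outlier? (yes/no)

no

IQR = Q3 − Q1 = 84.00 − 47.00 = 37.00.
Lower fence = Q1 − 1.5·IQR = 47.00 − 55.50 = -8.50.
Upper fence = Q3 + 1.5·IQR = 84.00 + 55.50 = 139.50.
56 lies within [-8.50, 139.50].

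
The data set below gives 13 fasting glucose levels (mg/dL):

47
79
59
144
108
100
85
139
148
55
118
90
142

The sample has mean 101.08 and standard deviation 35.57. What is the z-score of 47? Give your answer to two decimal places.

z = (47 − 101.08) / 35.57 = -1.52.

-1.52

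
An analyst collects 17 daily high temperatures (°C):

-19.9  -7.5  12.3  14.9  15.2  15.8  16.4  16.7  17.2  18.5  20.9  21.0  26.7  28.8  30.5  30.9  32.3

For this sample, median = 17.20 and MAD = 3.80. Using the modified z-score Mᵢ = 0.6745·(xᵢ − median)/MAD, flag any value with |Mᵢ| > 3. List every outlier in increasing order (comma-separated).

|Mᵢ| > 3 ⇔ |xᵢ − 17.20| > 3·3.80/0.6745 = 16.90.
So outliers lie outside [0.30, 34.10].
-19.9: M = -6.59 → outlier.
-7.5: M = -4.38 → outlier.

-19.9, -7.5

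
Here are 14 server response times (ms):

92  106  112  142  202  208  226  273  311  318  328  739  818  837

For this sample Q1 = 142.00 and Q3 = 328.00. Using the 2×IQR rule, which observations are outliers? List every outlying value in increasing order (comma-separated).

IQR = Q3 − Q1 = 328.00 − 142.00 = 186.00.
Lower fence = Q1 − 2·IQR = 142.00 − 372.00 = -230.00.
Upper fence = Q3 + 2·IQR = 328.00 + 372.00 = 700.00.
739 > 700.00 → outlier.
818 > 700.00 → outlier.
837 > 700.00 → outlier.
All remaining values lie within [-230.00, 700.00].

739, 818, 837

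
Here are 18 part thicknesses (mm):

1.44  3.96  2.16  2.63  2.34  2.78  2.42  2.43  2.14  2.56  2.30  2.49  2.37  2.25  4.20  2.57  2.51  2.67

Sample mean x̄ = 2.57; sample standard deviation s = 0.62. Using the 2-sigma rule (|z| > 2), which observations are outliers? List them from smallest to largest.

3.96, 4.20

Cutoffs at x̄ ± 2s: 2.57 ± 2·0.62 = [1.33, 3.81].
3.96: z = 2.24, |z| > 2 → outlier.
4.20: z = 2.63, |z| > 2 → outlier.
Every other value lies within [1.33, 3.81].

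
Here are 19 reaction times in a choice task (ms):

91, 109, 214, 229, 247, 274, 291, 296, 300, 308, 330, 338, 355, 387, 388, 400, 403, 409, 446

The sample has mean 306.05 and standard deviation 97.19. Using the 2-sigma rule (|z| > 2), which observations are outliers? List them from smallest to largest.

Cutoffs at x̄ ± 2s: 306.05 ± 2·97.19 = [111.67, 500.43].
91: z = -2.21, |z| > 2 → outlier.
109: z = -2.03, |z| > 2 → outlier.
Every other value lies within [111.67, 500.43].

91, 109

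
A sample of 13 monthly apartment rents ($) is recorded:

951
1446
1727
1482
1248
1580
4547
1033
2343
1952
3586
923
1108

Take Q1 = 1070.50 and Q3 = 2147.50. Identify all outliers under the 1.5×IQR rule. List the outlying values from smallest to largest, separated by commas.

4547

IQR = Q3 − Q1 = 2147.50 − 1070.50 = 1077.00.
Lower fence = Q1 − 1.5·IQR = 1070.50 − 1615.50 = -545.00.
Upper fence = Q3 + 1.5·IQR = 2147.50 + 1615.50 = 3763.00.
4547 > 3763.00 → outlier.
All remaining values lie within [-545.00, 3763.00].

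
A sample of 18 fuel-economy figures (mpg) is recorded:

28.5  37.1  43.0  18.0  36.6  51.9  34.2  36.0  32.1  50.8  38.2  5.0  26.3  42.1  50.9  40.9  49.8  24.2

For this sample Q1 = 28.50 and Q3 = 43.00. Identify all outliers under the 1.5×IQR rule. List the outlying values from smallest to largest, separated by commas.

IQR = Q3 − Q1 = 43.00 − 28.50 = 14.50.
Lower fence = Q1 − 1.5·IQR = 28.50 − 21.75 = 6.75.
Upper fence = Q3 + 1.5·IQR = 43.00 + 21.75 = 64.75.
5.0 < 6.75 → outlier.
All remaining values lie within [6.75, 64.75].

5.0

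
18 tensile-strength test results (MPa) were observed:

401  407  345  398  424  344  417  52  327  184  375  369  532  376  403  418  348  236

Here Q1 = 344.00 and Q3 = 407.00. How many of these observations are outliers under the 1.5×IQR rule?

IQR = 63.00; fences at 344.00 − 94.50 = 249.50 and 407.00 + 94.50 = 501.50.
Outside the cutoffs: 52, 184, 236, 532.

4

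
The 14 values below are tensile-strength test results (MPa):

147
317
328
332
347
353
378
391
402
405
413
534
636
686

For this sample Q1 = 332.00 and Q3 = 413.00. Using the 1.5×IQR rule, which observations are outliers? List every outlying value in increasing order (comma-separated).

147, 636, 686

IQR = Q3 − Q1 = 413.00 − 332.00 = 81.00.
Lower fence = Q1 − 1.5·IQR = 332.00 − 121.50 = 210.50.
Upper fence = Q3 + 1.5·IQR = 413.00 + 121.50 = 534.50.
147 < 210.50 → outlier.
636 > 534.50 → outlier.
686 > 534.50 → outlier.
All remaining values lie within [210.50, 534.50].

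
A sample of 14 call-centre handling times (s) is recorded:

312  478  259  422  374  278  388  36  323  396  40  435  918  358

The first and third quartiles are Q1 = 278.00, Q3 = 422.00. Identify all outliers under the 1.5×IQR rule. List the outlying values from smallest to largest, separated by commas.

36, 40, 918

IQR = Q3 − Q1 = 422.00 − 278.00 = 144.00.
Lower fence = Q1 − 1.5·IQR = 278.00 − 216.00 = 62.00.
Upper fence = Q3 + 1.5·IQR = 422.00 + 216.00 = 638.00.
36 < 62.00 → outlier.
40 < 62.00 → outlier.
918 > 638.00 → outlier.
All remaining values lie within [62.00, 638.00].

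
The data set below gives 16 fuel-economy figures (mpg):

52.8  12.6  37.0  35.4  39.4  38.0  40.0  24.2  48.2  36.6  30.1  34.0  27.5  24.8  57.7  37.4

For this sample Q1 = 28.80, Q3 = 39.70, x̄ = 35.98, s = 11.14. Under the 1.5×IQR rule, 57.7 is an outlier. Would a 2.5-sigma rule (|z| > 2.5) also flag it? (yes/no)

no

z = (57.7 − 35.98) / 11.14 = 1.95.
|z| = 1.95 ≤ 2.5.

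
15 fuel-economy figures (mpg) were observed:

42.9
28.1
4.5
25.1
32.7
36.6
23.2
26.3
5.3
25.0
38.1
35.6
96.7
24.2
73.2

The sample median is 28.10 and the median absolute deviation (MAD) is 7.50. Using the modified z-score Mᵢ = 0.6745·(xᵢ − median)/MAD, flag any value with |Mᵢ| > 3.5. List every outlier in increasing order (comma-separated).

|Mᵢ| > 3.5 ⇔ |xᵢ − 28.10| > 3.5·7.50/0.6745 = 38.92.
So outliers lie outside [-10.82, 67.02].
73.2: M = 4.06 → outlier.
96.7: M = 6.17 → outlier.

73.2, 96.7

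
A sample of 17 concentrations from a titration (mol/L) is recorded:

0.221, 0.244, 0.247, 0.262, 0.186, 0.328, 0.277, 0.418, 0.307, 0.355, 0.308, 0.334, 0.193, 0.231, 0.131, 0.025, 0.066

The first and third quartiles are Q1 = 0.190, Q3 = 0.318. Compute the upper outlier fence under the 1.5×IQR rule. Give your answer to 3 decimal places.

IQR = Q3 − Q1 = 0.318 − 0.190 = 0.128.
Lower fence = Q1 − 1.5·IQR = 0.190 − 0.192 = -0.002.
Upper fence = Q3 + 1.5·IQR = 0.318 + 0.192 = 0.510.

0.510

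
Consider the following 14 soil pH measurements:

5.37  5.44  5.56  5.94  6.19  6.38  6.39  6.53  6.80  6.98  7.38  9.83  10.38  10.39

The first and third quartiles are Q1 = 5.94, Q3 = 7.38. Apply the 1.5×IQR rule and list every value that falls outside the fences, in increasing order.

IQR = Q3 − Q1 = 7.38 − 5.94 = 1.44.
Lower fence = Q1 − 1.5·IQR = 5.94 − 2.16 = 3.78.
Upper fence = Q3 + 1.5·IQR = 7.38 + 2.16 = 9.54.
9.83 > 9.54 → outlier.
10.38 > 9.54 → outlier.
10.39 > 9.54 → outlier.
All remaining values lie within [3.78, 9.54].

9.83, 10.38, 10.39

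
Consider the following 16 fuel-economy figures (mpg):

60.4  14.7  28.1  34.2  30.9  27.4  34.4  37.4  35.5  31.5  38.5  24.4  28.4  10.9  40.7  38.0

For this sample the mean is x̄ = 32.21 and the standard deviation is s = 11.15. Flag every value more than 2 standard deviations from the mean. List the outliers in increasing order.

Cutoffs at x̄ ± 2s: 32.21 ± 2·11.15 = [9.91, 54.51].
60.4: z = 2.53, |z| > 2 → outlier.
Every other value lies within [9.91, 54.51].

60.4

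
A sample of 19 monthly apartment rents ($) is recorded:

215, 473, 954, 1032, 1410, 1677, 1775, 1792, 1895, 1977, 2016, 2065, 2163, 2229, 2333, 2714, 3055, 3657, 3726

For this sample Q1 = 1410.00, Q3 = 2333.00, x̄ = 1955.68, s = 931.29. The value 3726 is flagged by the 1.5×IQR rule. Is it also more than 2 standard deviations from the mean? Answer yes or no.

no

z = (3726 − 1955.68) / 931.29 = 1.90.
|z| = 1.90 ≤ 2.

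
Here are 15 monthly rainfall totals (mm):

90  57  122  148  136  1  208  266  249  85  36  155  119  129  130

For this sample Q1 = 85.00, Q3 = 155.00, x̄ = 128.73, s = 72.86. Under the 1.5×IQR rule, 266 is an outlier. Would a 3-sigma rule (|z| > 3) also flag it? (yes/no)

z = (266 − 128.73) / 72.86 = 1.88.
|z| = 1.88 ≤ 3.

no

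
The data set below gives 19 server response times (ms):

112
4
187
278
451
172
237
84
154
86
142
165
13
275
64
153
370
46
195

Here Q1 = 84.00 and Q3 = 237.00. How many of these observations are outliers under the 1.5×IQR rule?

IQR = 153.00; fences at 84.00 − 229.50 = -145.50 and 237.00 + 229.50 = 466.50.
Every value lies within the cutoffs.

0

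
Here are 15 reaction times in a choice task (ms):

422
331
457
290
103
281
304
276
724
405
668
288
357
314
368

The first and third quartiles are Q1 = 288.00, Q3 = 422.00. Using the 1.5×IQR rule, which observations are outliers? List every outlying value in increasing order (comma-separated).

668, 724

IQR = Q3 − Q1 = 422.00 − 288.00 = 134.00.
Lower fence = Q1 − 1.5·IQR = 288.00 − 201.00 = 87.00.
Upper fence = Q3 + 1.5·IQR = 422.00 + 201.00 = 623.00.
668 > 623.00 → outlier.
724 > 623.00 → outlier.
All remaining values lie within [87.00, 623.00].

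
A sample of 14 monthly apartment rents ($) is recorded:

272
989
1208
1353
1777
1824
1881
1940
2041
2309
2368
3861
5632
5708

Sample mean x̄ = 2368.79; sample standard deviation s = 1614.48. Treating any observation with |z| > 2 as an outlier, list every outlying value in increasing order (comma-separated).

5632, 5708

Cutoffs at x̄ ± 2s: 2368.79 ± 2·1614.48 = [-860.17, 5597.75].
5632: z = 2.02, |z| > 2 → outlier.
5708: z = 2.07, |z| > 2 → outlier.
Every other value lies within [-860.17, 5597.75].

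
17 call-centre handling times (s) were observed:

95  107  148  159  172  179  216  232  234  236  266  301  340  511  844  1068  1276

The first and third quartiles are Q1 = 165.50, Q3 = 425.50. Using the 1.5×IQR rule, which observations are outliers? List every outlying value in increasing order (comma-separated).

844, 1068, 1276

IQR = Q3 − Q1 = 425.50 − 165.50 = 260.00.
Lower fence = Q1 − 1.5·IQR = 165.50 − 390.00 = -224.50.
Upper fence = Q3 + 1.5·IQR = 425.50 + 390.00 = 815.50.
844 > 815.50 → outlier.
1068 > 815.50 → outlier.
1276 > 815.50 → outlier.
All remaining values lie within [-224.50, 815.50].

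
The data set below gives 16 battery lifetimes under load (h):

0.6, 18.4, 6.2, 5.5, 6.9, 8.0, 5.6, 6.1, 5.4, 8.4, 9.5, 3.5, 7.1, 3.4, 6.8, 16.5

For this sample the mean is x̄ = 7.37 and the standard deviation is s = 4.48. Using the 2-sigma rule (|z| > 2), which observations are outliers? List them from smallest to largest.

Cutoffs at x̄ ± 2s: 7.37 ± 2·4.48 = [-1.59, 16.33].
16.5: z = 2.04, |z| > 2 → outlier.
18.4: z = 2.46, |z| > 2 → outlier.
Every other value lies within [-1.59, 16.33].

16.5, 18.4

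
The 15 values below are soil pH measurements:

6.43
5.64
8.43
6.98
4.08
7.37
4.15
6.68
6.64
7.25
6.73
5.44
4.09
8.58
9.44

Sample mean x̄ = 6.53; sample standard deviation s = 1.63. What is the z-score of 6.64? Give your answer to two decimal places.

z = (6.64 − 6.53) / 1.63 = 0.07.

0.07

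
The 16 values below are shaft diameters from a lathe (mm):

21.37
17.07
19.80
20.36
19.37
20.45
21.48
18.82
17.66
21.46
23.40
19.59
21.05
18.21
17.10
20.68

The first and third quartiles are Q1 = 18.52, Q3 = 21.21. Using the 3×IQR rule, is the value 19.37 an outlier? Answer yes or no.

IQR = Q3 − Q1 = 21.21 − 18.52 = 2.69.
Lower fence = Q1 − 3·IQR = 18.52 − 8.07 = 10.45.
Upper fence = Q3 + 3·IQR = 21.21 + 8.07 = 29.28.
19.37 lies within [10.45, 29.28].

no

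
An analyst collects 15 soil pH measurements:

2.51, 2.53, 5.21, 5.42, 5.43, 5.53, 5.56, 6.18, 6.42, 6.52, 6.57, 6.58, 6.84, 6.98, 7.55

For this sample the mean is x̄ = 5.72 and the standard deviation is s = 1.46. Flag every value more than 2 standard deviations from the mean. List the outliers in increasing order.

2.51, 2.53

Cutoffs at x̄ ± 2s: 5.72 ± 2·1.46 = [2.80, 8.64].
2.51: z = -2.20, |z| > 2 → outlier.
2.53: z = -2.18, |z| > 2 → outlier.
Every other value lies within [2.80, 8.64].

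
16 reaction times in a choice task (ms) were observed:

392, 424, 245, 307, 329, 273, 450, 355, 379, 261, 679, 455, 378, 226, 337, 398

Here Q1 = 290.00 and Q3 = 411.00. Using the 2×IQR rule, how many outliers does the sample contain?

1

IQR = 121.00; fences at 290.00 − 242.00 = 48.00 and 411.00 + 242.00 = 653.00.
Outside the cutoffs: 679.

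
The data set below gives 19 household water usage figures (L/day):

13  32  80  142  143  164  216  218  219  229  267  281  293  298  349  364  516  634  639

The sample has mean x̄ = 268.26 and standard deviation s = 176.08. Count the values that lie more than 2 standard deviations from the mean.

2

Cutoffs: x̄ ± 2s = [-83.90, 620.42].
Outside the cutoffs: 634, 639.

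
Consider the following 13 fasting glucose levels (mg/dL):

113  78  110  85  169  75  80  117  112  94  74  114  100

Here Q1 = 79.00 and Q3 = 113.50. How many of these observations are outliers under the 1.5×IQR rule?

1

IQR = 34.50; fences at 79.00 − 51.75 = 27.25 and 113.50 + 51.75 = 165.25.
Outside the cutoffs: 169.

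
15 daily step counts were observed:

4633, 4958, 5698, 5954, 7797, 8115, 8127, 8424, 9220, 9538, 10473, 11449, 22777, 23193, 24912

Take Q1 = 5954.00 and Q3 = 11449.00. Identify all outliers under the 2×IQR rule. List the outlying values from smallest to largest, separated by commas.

22777, 23193, 24912

IQR = Q3 − Q1 = 11449.00 − 5954.00 = 5495.00.
Lower fence = Q1 − 2·IQR = 5954.00 − 10990.00 = -5036.00.
Upper fence = Q3 + 2·IQR = 11449.00 + 10990.00 = 22439.00.
22777 > 22439.00 → outlier.
23193 > 22439.00 → outlier.
24912 > 22439.00 → outlier.
All remaining values lie within [-5036.00, 22439.00].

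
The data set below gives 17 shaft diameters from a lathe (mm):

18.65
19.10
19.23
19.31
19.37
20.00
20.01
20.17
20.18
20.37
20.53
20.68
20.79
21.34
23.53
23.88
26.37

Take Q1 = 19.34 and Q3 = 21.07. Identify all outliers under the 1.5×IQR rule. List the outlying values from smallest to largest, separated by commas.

IQR = Q3 − Q1 = 21.07 − 19.34 = 1.73.
Lower fence = Q1 − 1.5·IQR = 19.34 − 2.595 = 16.745.
Upper fence = Q3 + 1.5·IQR = 21.07 + 2.595 = 23.665.
23.88 > 23.665 → outlier.
26.37 > 23.665 → outlier.
All remaining values lie within [16.745, 23.665].

23.88, 26.37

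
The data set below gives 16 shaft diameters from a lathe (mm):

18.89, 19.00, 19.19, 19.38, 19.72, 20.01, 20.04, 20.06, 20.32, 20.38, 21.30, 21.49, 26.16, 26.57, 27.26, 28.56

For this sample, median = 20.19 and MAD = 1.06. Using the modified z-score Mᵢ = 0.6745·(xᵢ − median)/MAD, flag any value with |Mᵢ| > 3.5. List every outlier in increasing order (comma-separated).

|Mᵢ| > 3.5 ⇔ |xᵢ − 20.19| > 3.5·1.06/0.6745 = 5.50.
So outliers lie outside [14.69, 25.69].
26.16: M = 3.80 → outlier.
26.57: M = 4.06 → outlier.
27.26: M = 4.50 → outlier.
28.56: M = 5.33 → outlier.

26.16, 26.57, 27.26, 28.56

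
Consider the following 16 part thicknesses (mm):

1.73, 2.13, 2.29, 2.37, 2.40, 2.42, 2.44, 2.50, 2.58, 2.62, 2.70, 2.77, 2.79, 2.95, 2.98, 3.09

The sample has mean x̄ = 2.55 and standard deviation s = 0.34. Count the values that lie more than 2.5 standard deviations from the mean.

0

Cutoffs: x̄ ± 2.5s = [1.70, 3.40].
Every value lies within the cutoffs.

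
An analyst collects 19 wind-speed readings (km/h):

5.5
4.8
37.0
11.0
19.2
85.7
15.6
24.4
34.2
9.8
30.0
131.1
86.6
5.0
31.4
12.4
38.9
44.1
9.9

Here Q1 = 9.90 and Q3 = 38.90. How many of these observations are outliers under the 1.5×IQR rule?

IQR = 29.00; fences at 9.90 − 43.50 = -33.60 and 38.90 + 43.50 = 82.40.
Outside the cutoffs: 85.7, 86.6, 131.1.

3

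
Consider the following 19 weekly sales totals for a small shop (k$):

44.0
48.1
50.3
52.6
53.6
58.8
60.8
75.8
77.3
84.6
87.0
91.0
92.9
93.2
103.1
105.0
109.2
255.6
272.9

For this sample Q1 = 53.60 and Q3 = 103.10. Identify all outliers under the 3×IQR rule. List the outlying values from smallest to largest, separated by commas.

IQR = Q3 − Q1 = 103.10 − 53.60 = 49.50.
Lower fence = Q1 − 3·IQR = 53.60 − 148.50 = -94.90.
Upper fence = Q3 + 3·IQR = 103.10 + 148.50 = 251.60.
255.6 > 251.60 → outlier.
272.9 > 251.60 → outlier.
All remaining values lie within [-94.90, 251.60].

255.6, 272.9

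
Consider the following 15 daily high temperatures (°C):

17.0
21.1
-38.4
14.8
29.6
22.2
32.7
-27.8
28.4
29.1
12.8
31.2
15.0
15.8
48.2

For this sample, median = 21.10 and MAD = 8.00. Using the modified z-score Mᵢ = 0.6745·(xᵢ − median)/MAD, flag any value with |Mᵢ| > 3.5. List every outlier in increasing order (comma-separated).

|Mᵢ| > 3.5 ⇔ |xᵢ − 21.10| > 3.5·8.00/0.6745 = 41.51.
So outliers lie outside [-20.41, 62.61].
-38.4: M = -5.02 → outlier.
-27.8: M = -4.12 → outlier.

-38.4, -27.8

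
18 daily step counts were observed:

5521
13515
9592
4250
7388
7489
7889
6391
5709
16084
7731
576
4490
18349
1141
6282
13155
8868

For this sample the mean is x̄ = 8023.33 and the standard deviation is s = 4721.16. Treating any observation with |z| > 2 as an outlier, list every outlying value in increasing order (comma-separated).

18349

Cutoffs at x̄ ± 2s: 8023.33 ± 2·4721.16 = [-1418.99, 17465.65].
18349: z = 2.19, |z| > 2 → outlier.
Every other value lies within [-1418.99, 17465.65].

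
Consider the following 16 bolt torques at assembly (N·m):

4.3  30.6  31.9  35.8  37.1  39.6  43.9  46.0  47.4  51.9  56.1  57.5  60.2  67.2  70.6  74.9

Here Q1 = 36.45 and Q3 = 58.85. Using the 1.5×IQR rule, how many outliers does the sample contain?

0

IQR = 22.40; fences at 36.45 − 33.60 = 2.85 and 58.85 + 33.60 = 92.45.
Every value lies within the cutoffs.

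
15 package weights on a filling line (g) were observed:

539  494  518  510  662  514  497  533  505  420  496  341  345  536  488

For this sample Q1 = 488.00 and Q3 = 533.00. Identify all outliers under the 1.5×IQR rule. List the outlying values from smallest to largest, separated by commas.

341, 345, 420, 662

IQR = Q3 − Q1 = 533.00 − 488.00 = 45.00.
Lower fence = Q1 − 1.5·IQR = 488.00 − 67.50 = 420.50.
Upper fence = Q3 + 1.5·IQR = 533.00 + 67.50 = 600.50.
341 < 420.50 → outlier.
345 < 420.50 → outlier.
420 < 420.50 → outlier.
662 > 600.50 → outlier.
All remaining values lie within [420.50, 600.50].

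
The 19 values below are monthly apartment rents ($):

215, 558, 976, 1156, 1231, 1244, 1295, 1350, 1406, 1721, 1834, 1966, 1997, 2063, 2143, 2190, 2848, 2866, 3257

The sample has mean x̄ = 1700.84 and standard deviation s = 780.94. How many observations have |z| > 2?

Cutoffs: x̄ ± 2s = [138.96, 3262.72].
Every value lies within the cutoffs.

0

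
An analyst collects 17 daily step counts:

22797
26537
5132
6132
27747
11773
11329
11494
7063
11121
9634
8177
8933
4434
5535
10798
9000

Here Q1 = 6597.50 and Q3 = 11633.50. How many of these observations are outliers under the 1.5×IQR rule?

3

IQR = 5036.00; fences at 6597.50 − 7554.00 = -956.50 and 11633.50 + 7554.00 = 19187.50.
Outside the cutoffs: 22797, 26537, 27747.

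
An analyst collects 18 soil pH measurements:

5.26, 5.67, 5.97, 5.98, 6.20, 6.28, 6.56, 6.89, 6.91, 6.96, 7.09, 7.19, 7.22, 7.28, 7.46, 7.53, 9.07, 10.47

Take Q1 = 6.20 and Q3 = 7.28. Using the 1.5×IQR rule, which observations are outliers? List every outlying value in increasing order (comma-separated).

9.07, 10.47

IQR = Q3 − Q1 = 7.28 − 6.20 = 1.08.
Lower fence = Q1 − 1.5·IQR = 6.20 − 1.62 = 4.58.
Upper fence = Q3 + 1.5·IQR = 7.28 + 1.62 = 8.90.
9.07 > 8.90 → outlier.
10.47 > 8.90 → outlier.
All remaining values lie within [4.58, 8.90].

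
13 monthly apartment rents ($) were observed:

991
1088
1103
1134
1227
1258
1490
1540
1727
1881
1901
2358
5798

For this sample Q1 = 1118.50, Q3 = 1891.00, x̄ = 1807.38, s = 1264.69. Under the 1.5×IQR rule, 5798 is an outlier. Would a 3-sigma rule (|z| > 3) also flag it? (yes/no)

z = (5798 − 1807.38) / 1264.69 = 3.16.
|z| = 3.16 > 3.

yes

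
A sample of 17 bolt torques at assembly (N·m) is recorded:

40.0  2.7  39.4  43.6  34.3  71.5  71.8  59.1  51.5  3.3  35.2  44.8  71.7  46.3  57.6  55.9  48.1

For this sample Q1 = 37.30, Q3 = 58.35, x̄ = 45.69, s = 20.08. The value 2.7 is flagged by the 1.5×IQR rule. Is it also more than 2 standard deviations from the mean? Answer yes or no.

yes

z = (2.7 − 45.69) / 20.08 = -2.14.
|z| = 2.14 > 2.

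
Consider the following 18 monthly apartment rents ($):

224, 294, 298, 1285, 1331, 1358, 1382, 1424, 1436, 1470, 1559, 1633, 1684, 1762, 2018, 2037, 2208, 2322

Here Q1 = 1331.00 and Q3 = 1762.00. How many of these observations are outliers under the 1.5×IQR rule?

IQR = 431.00; fences at 1331.00 − 646.50 = 684.50 and 1762.00 + 646.50 = 2408.50.
Outside the cutoffs: 224, 294, 298.

3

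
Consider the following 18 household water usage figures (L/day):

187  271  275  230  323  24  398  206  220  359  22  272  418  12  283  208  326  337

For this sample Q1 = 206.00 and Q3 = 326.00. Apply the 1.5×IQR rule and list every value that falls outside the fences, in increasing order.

12, 22, 24

IQR = Q3 − Q1 = 326.00 − 206.00 = 120.00.
Lower fence = Q1 − 1.5·IQR = 206.00 − 180.00 = 26.00.
Upper fence = Q3 + 1.5·IQR = 326.00 + 180.00 = 506.00.
12 < 26.00 → outlier.
22 < 26.00 → outlier.
24 < 26.00 → outlier.
All remaining values lie within [26.00, 506.00].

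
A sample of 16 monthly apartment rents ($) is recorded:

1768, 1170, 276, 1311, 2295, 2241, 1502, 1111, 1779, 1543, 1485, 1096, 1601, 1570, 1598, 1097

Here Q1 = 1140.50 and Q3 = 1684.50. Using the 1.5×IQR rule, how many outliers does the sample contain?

1

IQR = 544.00; fences at 1140.50 − 816.00 = 324.50 and 1684.50 + 816.00 = 2500.50.
Outside the cutoffs: 276.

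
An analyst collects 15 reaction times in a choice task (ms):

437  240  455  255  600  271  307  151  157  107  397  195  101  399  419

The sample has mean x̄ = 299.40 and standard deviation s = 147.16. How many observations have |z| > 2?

1

Cutoffs: x̄ ± 2s = [5.08, 593.72].
Outside the cutoffs: 600.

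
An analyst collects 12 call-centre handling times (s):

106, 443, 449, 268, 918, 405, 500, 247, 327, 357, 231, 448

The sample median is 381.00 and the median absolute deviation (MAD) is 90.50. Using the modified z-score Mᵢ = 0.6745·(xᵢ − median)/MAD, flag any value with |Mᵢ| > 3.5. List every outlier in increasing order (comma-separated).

918

|Mᵢ| > 3.5 ⇔ |xᵢ − 381.00| > 3.5·90.50/0.6745 = 469.61.
So outliers lie outside [-88.61, 850.61].
918: M = 4.00 → outlier.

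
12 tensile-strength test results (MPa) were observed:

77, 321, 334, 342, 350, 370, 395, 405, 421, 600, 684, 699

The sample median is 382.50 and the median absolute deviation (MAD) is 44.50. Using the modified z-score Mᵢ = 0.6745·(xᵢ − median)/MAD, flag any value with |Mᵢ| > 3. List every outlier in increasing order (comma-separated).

|Mᵢ| > 3 ⇔ |xᵢ − 382.50| > 3·44.50/0.6745 = 197.92.
So outliers lie outside [184.58, 580.42].
77: M = -4.63 → outlier.
600: M = 3.30 → outlier.
684: M = 4.57 → outlier.
699: M = 4.80 → outlier.

77, 600, 684, 699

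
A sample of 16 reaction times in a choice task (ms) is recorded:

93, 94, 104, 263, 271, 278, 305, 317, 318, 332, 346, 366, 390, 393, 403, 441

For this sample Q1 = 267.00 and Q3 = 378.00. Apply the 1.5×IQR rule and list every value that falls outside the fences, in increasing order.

93, 94

IQR = Q3 − Q1 = 378.00 − 267.00 = 111.00.
Lower fence = Q1 − 1.5·IQR = 267.00 − 166.50 = 100.50.
Upper fence = Q3 + 1.5·IQR = 378.00 + 166.50 = 544.50.
93 < 100.50 → outlier.
94 < 100.50 → outlier.
All remaining values lie within [100.50, 544.50].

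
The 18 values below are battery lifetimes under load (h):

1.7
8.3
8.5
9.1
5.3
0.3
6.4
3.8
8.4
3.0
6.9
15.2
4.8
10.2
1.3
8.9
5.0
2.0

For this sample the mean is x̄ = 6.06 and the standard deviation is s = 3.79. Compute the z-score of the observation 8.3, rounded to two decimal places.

z = (8.3 − 6.06) / 3.79 = 0.59.

0.59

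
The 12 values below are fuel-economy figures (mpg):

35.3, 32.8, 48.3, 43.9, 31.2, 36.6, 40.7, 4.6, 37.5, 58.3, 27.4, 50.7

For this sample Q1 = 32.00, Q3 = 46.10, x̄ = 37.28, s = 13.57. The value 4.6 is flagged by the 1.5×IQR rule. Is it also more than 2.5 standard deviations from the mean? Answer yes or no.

z = (4.6 − 37.28) / 13.57 = -2.41.
|z| = 2.41 ≤ 2.5.

no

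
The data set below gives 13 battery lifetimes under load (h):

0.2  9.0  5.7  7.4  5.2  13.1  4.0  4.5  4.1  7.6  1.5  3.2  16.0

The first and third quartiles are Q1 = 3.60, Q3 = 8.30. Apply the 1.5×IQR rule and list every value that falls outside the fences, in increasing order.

IQR = Q3 − Q1 = 8.30 − 3.60 = 4.70.
Lower fence = Q1 − 1.5·IQR = 3.60 − 7.05 = -3.45.
Upper fence = Q3 + 1.5·IQR = 8.30 + 7.05 = 15.35.
16.0 > 15.35 → outlier.
All remaining values lie within [-3.45, 15.35].

16.0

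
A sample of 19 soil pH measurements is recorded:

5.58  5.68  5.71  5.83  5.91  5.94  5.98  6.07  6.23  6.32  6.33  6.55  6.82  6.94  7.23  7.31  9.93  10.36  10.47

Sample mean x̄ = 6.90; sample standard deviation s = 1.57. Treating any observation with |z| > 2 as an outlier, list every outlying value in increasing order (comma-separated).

10.36, 10.47

Cutoffs at x̄ ± 2s: 6.90 ± 2·1.57 = [3.76, 10.04].
10.36: z = 2.20, |z| > 2 → outlier.
10.47: z = 2.27, |z| > 2 → outlier.
Every other value lies within [3.76, 10.04].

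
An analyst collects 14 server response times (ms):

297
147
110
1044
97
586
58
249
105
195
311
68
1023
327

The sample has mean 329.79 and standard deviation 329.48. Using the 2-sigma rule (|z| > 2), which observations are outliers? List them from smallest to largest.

Cutoffs at x̄ ± 2s: 329.79 ± 2·329.48 = [-329.17, 988.75].
1023: z = 2.10, |z| > 2 → outlier.
1044: z = 2.17, |z| > 2 → outlier.
Every other value lies within [-329.17, 988.75].

1023, 1044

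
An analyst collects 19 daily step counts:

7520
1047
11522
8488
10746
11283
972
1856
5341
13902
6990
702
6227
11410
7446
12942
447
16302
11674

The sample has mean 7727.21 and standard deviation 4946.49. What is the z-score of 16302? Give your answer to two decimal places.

1.73

z = (16302 − 7727.21) / 4946.49 = 1.73.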